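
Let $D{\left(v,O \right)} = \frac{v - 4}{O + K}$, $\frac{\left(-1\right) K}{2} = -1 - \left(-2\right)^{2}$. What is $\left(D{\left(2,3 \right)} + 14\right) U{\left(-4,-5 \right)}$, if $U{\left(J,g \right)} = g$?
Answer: $- \frac{900}{13} \approx -69.231$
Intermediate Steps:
$K = 10$ ($K = - 2 \left(-1 - \left(-2\right)^{2}\right) = - 2 \left(-1 - 4\right) = \left(-2\right) \left(-5\right) = 10$)
$D{\left(v,O \right)} = \frac{-4 + v}{10 + O}$ ($D{\left(v,O \right)} = \frac{v - 4}{O + 10} = \frac{-4 + v}{10 + O}$)
$\left(D{\left(2,3 \right)} + 14\right) U{\left(-4,-5 \right)} = \left(\frac{-4 + 2}{10 + 3} + 14\right) \left(-5\right) = \left(\frac{1}{13} \left(-2\right) + 14\right) \left(-5\right) = \left(- \frac{2}{13} + 14\right) \left(-5\right) = \frac{180}{13} \left(-5\right) = - \frac{900}{13}$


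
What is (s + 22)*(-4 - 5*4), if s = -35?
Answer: 312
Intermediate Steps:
(s + 22)*(-4 - 5*4) = (-35 + 22)*(-4 - 5*4) = -13*(-4 - 20) = -13*(-24) = 312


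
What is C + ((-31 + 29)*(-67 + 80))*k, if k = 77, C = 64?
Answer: -1938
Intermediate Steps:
C + ((-31 + 29)*(-67 + 80))*k = 64 + ((-31 + 29)*(-67 + 80))*77 = 64 - 2*13*77 = 64 - 26*77 = 64 - 2002 = -1938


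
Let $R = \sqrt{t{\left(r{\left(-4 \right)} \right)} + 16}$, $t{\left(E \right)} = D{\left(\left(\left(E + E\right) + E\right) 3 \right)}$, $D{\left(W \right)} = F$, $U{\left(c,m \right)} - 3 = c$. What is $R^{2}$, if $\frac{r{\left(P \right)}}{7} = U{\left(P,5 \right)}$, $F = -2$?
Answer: $14$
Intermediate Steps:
$U{\left(c,m \right)} = 3 + c$
$r{\left(P \right)} = 21 + 7 P$ ($r{\left(P \right)} = 7 \left(3 + P\right) = 21 + 7 P$)
$D{\left(W \right)} = -2$
$t{\left(E \right)} = -2$
$R = \sqrt{14}$ ($R = \sqrt{-2 + 16} = \sqrt{14} \approx 3.7417$)
$R^{2} = \left(\sqrt{14}\right)^{2} = 14$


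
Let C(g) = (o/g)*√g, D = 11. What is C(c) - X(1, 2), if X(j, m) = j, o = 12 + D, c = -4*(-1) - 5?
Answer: -1 - 23*I ≈ -1.0 - 23.0*I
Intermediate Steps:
c = -1 (c = 4 - 5 = -1)
o = 23 (o = 12 + 11 = 23)
C(g) = 23/√g (C(g) = (23/g)*√g = 23/√g)
C(c) - X(1, 2) = 23/√(-1) - 1*1 = 23*(-I) - 1 = -23*I - 1 = -1 - 23*I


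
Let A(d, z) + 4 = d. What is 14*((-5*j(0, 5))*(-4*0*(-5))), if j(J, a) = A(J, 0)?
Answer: 0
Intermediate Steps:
A(d, z) = -4 + d
j(J, a) = -4 + J
14*((-5*j(0, 5))*(-4*0*(-5))) = 14*((-5*(-4 + 0))*(-4*0*(-5))) = 14*((-5*(-4))*(0*(-5))) = 14*(20*0) = 14*0 = 0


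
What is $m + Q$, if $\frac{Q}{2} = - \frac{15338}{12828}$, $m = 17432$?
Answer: $\frac{55896755}{3207} \approx 17430.0$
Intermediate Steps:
$Q = - \frac{7669}{3207}$ ($Q = 2 \left(- \frac{15338}{12828}\right) = 2 \left(\left(-15338\right) \frac{1}{12828}\right) = 2 \left(- \frac{7669}{6414}\right) = - \frac{7669}{3207} \approx -2.3913$)
$m + Q = 17432 - \frac{7669}{3207} = \frac{55896755}{3207}$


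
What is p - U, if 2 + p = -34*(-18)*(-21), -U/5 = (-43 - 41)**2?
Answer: 22426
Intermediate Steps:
U = -35280 (U = -5*(-43 - 41)**2 = -5*(-84)**2 = -5*7056 = -35280)
p = -12854 (p = -2 - 34*(-18)*(-21) = -2 + 612*(-21) = -2 - 12852 = -12854)
p - U = -12854 - 1*(-35280) = -12854 + 35280 = 22426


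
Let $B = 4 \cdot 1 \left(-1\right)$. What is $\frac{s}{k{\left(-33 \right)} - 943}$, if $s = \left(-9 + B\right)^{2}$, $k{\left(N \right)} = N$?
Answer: $- \frac{169}{976} \approx -0.17316$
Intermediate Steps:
$B = -4$ ($B = 4 \left(-1\right) = -4$)
$s = 169$ ($s = \left(-9 - 4\right)^{2} = \left(-13\right)^{2} = 169$)
$\frac{s}{k{\left(-33 \right)} - 943} = \frac{1}{-33 - 943} \cdot 169 = \frac{1}{-976} \cdot 169 = \left(- \frac{1}{976}\right) 169 = - \frac{169}{976}$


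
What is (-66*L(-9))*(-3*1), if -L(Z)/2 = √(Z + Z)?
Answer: -1188*I*√2 ≈ -1680.1*I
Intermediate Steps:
L(Z) = -2*√2*√Z (L(Z) = -2*√(Z + Z) = -2*√2*√Z)
(-66*L(-9))*(-3*1) = (-(-132)*√2*√(-9))*(-3*1) = -(-132)*√2*3*I*(-3) = -(-396)*I*√2*(-3) = (396*I*√2)*(-3) = -1188*I*√2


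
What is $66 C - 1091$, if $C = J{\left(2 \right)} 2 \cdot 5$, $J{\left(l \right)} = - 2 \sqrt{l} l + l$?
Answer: $229 - 2640 \sqrt{2} \approx -3504.5$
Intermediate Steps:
$J{\left(l \right)} = l - 2 l^{\frac{3}{2}}$ ($J{\left(l \right)} = - 2 l^{\frac{3}{2}} + l = l - 2 l^{\frac{3}{2}}$)
$C = 20 - 40 \sqrt{2}$ ($C = \left(2 - 2 \cdot 2^{\frac{3}{2}}\right) 2 \cdot 5 = \left(2 - 2 \cdot 2 \sqrt{2}\right) 10 = \left(2 - 4 \sqrt{2}\right) 10 = 20 - 40 \sqrt{2} \approx -36.569$)
$66 C - 1091 = 66 \left(20 - 40 \sqrt{2}\right) - 1091 = \left(1320 - 2640 \sqrt{2}\right) - 1091 = 229 - 2640 \sqrt{2}$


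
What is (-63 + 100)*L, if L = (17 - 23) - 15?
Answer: -777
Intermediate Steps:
L = -21 (L = -6 - 15 = -21)
(-63 + 100)*L = (-63 + 100)*(-21) = 37*(-21) = -777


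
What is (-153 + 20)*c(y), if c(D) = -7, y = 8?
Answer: 931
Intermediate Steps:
(-153 + 20)*c(y) = (-153 + 20)*(-7) = -133*(-7) = 931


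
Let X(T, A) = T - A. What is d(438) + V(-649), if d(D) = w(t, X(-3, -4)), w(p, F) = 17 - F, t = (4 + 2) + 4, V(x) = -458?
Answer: -442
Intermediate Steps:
t = 10 (t = 6 + 4 = 10)
d(D) = 16 (d(D) = 17 - (-3 - 1*(-4)) = 17 - (-3 + 4) = 17 - 1*1 = 17 - 1 = 16)
d(438) + V(-649) = 16 - 458 = -442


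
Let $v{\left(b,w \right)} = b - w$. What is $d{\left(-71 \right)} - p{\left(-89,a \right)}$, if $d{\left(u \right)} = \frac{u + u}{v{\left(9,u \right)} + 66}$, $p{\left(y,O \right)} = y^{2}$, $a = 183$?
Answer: $- \frac{578304}{73} \approx -7922.0$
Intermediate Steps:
$d{\left(u \right)} = \frac{2 u}{75 - u}$ ($d{\left(u \right)} = \frac{u + u}{\left(9 - u\right) + 66} = \frac{2 u}{75 - u}$)
$d{\left(-71 \right)} - p{\left(-89,a \right)} = \left(-2\right) \left(-71\right) \frac{1}{-75 - 71} - \left(-89\right)^{2} = \left(-2\right) \left(-71\right) \frac{1}{-146} - 7921 = \left(-2\right) \left(-71\right) \left(- \frac{1}{146}\right) - 7921 = - \frac{71}{73} - 7921 = - \frac{578304}{73}$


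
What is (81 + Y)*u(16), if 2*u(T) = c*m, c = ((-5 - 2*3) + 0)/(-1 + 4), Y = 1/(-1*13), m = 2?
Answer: -11572/39 ≈ -296.72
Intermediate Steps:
Y = -1/13 (Y = 1/(-13) = -1/13 ≈ -0.076923)
c = -11/3 (c = ((-5 - 6) + 0)/3 = (-11 + 0)*(⅓) = -11*⅓ = -11/3 ≈ -3.6667)
u(T) = -11/3 (u(T) = (-11/3*2)/2 = (½)*(-22/3) = -11/3)
(81 + Y)*u(16) = (81 - 1/13)*(-11/3) = (1052/13)*(-11/3) = -11572/39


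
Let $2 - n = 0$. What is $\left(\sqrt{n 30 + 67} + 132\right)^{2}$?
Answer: $\left(132 + \sqrt{127}\right)^{2} \approx 20526.0$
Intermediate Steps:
$n = 2$ ($n = 2 - 0 = 2 + 0 = 2$)
$\left(\sqrt{n 30 + 67} + 132\right)^{2} = \left(\sqrt{2 \cdot 30 + 67} + 132\right)^{2} = \left(\sqrt{60 + 67} + 132\right)^{2} = \left(\sqrt{127} + 132\right)^{2} = \left(132 + \sqrt{127}\right)^{2}$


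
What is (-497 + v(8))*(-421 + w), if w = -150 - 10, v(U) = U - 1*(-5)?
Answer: 281204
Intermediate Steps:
v(U) = 5 + U (v(U) = U + 5 = 5 + U)
w = -160
(-497 + v(8))*(-421 + w) = (-497 + (5 + 8))*(-421 - 160) = (-497 + 13)*(-581) = -484*(-581) = 281204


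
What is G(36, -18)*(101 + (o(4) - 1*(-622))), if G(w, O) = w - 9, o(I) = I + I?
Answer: 19737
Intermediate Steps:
o(I) = 2*I
G(w, O) = -9 + w
G(36, -18)*(101 + (o(4) - 1*(-622))) = (-9 + 36)*(101 + (2*4 - 1*(-622))) = 27*(101 + (8 + 622)) = 27*(101 + 630) = 27*731 = 19737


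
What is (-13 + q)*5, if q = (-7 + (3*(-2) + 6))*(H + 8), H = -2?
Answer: -275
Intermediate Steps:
q = -42 (q = (-7 + (3*(-2) + 6))*(-2 + 8) = (-7 + (-6 + 6))*6 = (-7 + 0)*6 = -7*6 = -42)
(-13 + q)*5 = (-13 - 42)*5 = -55*5 = -275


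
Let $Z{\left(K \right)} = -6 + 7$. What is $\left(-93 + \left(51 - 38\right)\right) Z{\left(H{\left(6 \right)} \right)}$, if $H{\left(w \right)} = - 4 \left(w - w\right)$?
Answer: $-80$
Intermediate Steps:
$H{\left(w \right)} = 0$ ($H{\left(w \right)} = \left(-4\right) 0 = 0$)
$Z{\left(K \right)} = 1$
$\left(-93 + \left(51 - 38\right)\right) Z{\left(H{\left(6 \right)} \right)} = \left(-93 + \left(51 - 38\right)\right) 1 = \left(-93 + 13\right) 1 = \left(-80\right) 1 = -80$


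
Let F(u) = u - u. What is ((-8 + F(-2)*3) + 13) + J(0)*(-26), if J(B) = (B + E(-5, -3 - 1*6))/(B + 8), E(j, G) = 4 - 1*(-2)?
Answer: -29/2 ≈ -14.500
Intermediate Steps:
F(u) = 0
E(j, G) = 6 (E(j, G) = 4 + 2 = 6)
J(B) = (6 + B)/(8 + B) (J(B) = (B + 6)/(B + 8) = (6 + B)/(8 + B))
((-8 + F(-2)*3) + 13) + J(0)*(-26) = ((-8 + 0*3) + 13) + ((6 + 0)/(8 + 0))*(-26) = ((-8 + 0) + 13) + (6/8)*(-26) = (-8 + 13) + ((⅛)*6)*(-26) = 5 + (¾)*(-26) = 5 - 39/2 = -29/2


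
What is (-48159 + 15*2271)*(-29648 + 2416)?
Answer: 383807808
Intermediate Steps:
(-48159 + 15*2271)*(-29648 + 2416) = (-48159 + 34065)*(-27232) = -14094*(-27232) = 383807808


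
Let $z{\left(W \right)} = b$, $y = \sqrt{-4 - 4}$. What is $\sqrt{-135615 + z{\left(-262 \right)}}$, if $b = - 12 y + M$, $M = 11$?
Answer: $2 \sqrt{-33901 - 6 i \sqrt{2}} \approx 0.046085 - 368.24 i$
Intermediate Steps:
$y = 2 i \sqrt{2}$ ($y = \sqrt{-4 - 4} = \sqrt{-8} = 2 i \sqrt{2} \approx 2.8284 i$)
$b = 11 - 24 i \sqrt{2}$ ($b = - 12 \cdot 2 i \sqrt{2} + 11 = - 24 i \sqrt{2} + 11 = 11 - 24 i \sqrt{2} \approx 11.0 - 33.941 i$)
$z{\left(W \right)} = 11 - 24 i \sqrt{2}$
$\sqrt{-135615 + z{\left(-262 \right)}} = \sqrt{-135615 + \left(11 - 24 i \sqrt{2}\right)} = \sqrt{-135604 - 24 i \sqrt{2}}$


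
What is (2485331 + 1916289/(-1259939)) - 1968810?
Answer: 650783035930/1259939 ≈ 5.1652e+5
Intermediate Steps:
(2485331 + 1916289/(-1259939)) - 1968810 = (2485331 + 1916289*(-1/1259939)) - 1968810 = (2485331 - 1916289/1259939) - 1968810 = 3131363538520/1259939 - 1968810 = 650783035930/1259939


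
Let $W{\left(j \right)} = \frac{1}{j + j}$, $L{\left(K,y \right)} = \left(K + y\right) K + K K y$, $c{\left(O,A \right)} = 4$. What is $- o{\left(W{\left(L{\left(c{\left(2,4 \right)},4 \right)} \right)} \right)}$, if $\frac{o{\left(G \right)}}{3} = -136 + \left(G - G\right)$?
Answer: $408$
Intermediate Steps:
$L{\left(K,y \right)} = K \left(K + y\right) + y K^{2}$ ($L{\left(K,y \right)} = K \left(K + y\right) + K^{2} y = K \left(K + y\right) + y K^{2}$)
$W{\left(j \right)} = \frac{1}{2 j}$
$o{\left(G \right)} = -408$ ($o{\left(G \right)} = 3 \left(-136 + \left(G - G\right)\right) = 3 \left(-136 + 0\right) = 3 \left(-136\right) = -408$)
$- o{\left(W{\left(L{\left(c{\left(2,4 \right)},4 \right)} \right)} \right)} = \left(-1\right) \left(-408\right) = 408$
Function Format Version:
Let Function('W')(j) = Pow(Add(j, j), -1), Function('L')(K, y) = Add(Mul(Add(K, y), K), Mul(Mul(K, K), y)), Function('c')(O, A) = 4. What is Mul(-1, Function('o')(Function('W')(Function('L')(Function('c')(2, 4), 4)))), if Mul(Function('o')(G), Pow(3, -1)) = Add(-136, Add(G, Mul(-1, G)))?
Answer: 408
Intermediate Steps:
Function('L')(K, y) = Add(Mul(K, Add(K, y)), Mul(y, Pow(K, 2))) (Function('L')(K, y) = Add(Mul(K, Add(K, y)), Mul(Pow(K, 2), y)) = Add(Mul(K, Add(K, y)), Mul(y, Pow(K, 2))))
Function('W')(j) = Mul(Rational(1, 2), Pow(j, -1)) (Function('W')(j) = Pow(Mul(2, j), -1) = Mul(Rational(1, 2), Pow(j, -1)))
Function('o')(G) = -408 (Function('o')(G) = Mul(3, Add(-136, Add(G, Mul(-1, G)))) = Mul(3, Add(-136, 0)) = Mul(3, -136) = -408)
Mul(-1, Function('o')(Function('W')(Function('L')(Function('c')(2, 4), 4)))) = Mul(-1, -408) = 408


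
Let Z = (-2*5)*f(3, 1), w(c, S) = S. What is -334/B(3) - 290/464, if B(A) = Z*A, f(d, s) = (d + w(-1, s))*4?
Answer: 17/240 ≈ 0.070833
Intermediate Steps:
f(d, s) = 4*d + 4*s (f(d, s) = (d + s)*4 = 4*d + 4*s)
Z = -160 (Z = (-2*5)*(4*3 + 4*1) = -10*(12 + 4) = -10*16 = -160)
B(A) = -160*A
-334/B(3) - 290/464 = -334/((-160*3)) - 290/464 = -334/(-480) - 290*1/464 = -334*(-1/480) - 5/8 = 167/240 - 5/8 = 17/240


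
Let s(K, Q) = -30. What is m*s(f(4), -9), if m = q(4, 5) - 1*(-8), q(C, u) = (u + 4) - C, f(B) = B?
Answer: -390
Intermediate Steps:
q(C, u) = 4 + u - C (q(C, u) = (4 + u) - C = 4 + u - C)
m = 13 (m = (4 + 5 - 1*4) - 1*(-8) = (4 + 5 - 4) + 8 = 5 + 8 = 13)
m*s(f(4), -9) = 13*(-30) = -390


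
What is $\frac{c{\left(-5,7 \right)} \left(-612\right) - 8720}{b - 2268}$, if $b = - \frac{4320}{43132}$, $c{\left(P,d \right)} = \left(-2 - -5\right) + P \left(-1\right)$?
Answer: $\frac{36705332}{6114231} \approx 6.0033$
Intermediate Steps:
$c{\left(P,d \right)} = 3 - P$ ($c{\left(P,d \right)} = \left(-2 + 5\right) - P = 3 - P$)
$b = - \frac{1080}{10783}$ ($b = \left(-4320\right) \frac{1}{43132} = - \frac{1080}{10783} \approx -0.10016$)
$\frac{c{\left(-5,7 \right)} \left(-612\right) - 8720}{b - 2268} = \frac{\left(3 - -5\right) \left(-612\right) - 8720}{- \frac{1080}{10783} - 2268} = \frac{\left(3 + 5\right) \left(-612\right) - 8720}{- \frac{24456924}{10783}} = \left(8 \left(-612\right) - 8720\right) \left(- \frac{10783}{24456924}\right) = \left(-4896 - 8720\right) \left(- \frac{10783}{24456924}\right) = \left(-13616\right) \left(- \frac{10783}{24456924}\right) = \frac{36705332}{6114231}$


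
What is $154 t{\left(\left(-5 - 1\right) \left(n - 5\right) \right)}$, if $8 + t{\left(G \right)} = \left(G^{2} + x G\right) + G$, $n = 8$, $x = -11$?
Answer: $76384$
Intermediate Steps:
$t{\left(G \right)} = -8 + G^{2} - 10 G$ ($t{\left(G \right)} = -8 + \left(\left(G^{2} - 11 G\right) + G\right) = -8 + \left(G^{2} - 10 G\right) = -8 + G^{2} - 10 G$)
$154 t{\left(\left(-5 - 1\right) \left(n - 5\right) \right)} = 154 \left(-8 + \left(\left(-5 - 1\right) \left(8 - 5\right)\right)^{2} - 10 \left(-5 - 1\right) \left(8 - 5\right)\right) = 154 \left(-8 + \left(\left(-6\right) 3\right)^{2} - 10 \left(\left(-6\right) 3\right)\right) = 154 \left(-8 + \left(-18\right)^{2} - -180\right) = 154 \left(-8 + 324 + 180\right) = 154 \cdot 496 = 76384$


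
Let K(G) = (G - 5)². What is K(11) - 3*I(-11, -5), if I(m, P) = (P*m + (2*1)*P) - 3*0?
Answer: -99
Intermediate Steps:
K(G) = (-5 + G)²
I(m, P) = 2*P + P*m (I(m, P) = (P*m + 2*P) + 0 = (2*P + P*m) + 0 = 2*P + P*m)
K(11) - 3*I(-11, -5) = (-5 + 11)² - (-15)*(2 - 11) = 6² - (-15)*(-9) = 36 - 3*45 = 36 - 135 = -99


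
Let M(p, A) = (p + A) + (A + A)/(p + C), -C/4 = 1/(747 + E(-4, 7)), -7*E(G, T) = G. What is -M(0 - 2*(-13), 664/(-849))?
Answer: -484242146/19248245 ≈ -25.158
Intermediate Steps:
E(G, T) = -G/7
C = -28/5233 (C = -4/(747 - 1/7*(-4)) = -4/(747 + 4/7) = -4/5233/7 = -4*7/5233 = -28/5233 ≈ -0.0053507)
M(p, A) = A + p + 2*A/(-28/5233 + p) (M(p, A) = (p + A) + (A + A)/(p - 28/5233) = (A + p) + (2*A)/(-28/5233 + p) = (A + p) + 2*A/(-28/5233 + p) = A + p + 2*A/(-28/5233 + p))
-M(0 - 2*(-13), 664/(-849)) = -(-28*(0 - 2*(-13)) + 5233*(0 - 2*(-13))**2 + 10438*(664/(-849)) + 5233*(664/(-849))*(0 - 2*(-13)))/(-28 + 5233*(0 - 2*(-13))) = -(-28*(0 + 26) + 5233*(0 + 26)**2 + 10438*(664*(-1/849)) + 5233*(664*(-1/849))*(0 + 26))/(-28 + 5233*(0 + 26)) = -(-28*26 + 5233*26**2 + 10438*(-664/849) + 5233*(-664/849)*26)/(-28 + 5233*26) = -(-728 + 5233*676 - 6930832/849 - 90342512/849)/(-28 + 136058) = -(-728 + 3537508 - 6930832/849 - 90342512/849)/136030 = -968484292/(136030*283) = -1*484242146/19248245 = -484242146/19248245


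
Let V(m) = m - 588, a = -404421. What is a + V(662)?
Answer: -404347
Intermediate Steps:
V(m) = -588 + m
a + V(662) = -404421 + (-588 + 662) = -404421 + 74 = -404347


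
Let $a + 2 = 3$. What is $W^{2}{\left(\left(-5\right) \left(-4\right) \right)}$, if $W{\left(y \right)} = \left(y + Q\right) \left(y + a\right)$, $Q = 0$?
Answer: $176400$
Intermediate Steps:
$a = 1$ ($a = -2 + 3 = 1$)
$W{\left(y \right)} = y \left(1 + y\right)$ ($W{\left(y \right)} = \left(y + 0\right) \left(y + 1\right) = y \left(1 + y\right)$)
$W^{2}{\left(\left(-5\right) \left(-4\right) \right)} = \left(\left(-5\right) \left(-4\right) \left(1 - -20\right)\right)^{2} = \left(20 \left(1 + 20\right)\right)^{2} = \left(20 \cdot 21\right)^{2} = 420^{2} = 176400$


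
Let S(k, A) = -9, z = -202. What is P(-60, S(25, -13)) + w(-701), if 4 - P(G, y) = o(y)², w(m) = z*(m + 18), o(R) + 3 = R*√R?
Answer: 138690 - 162*I ≈ 1.3869e+5 - 162.0*I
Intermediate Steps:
o(R) = -3 + R^(3/2) (o(R) = -3 + R*√R = -3 + R^(3/2))
w(m) = -3636 - 202*m (w(m) = -202*(m + 18) = -202*(18 + m) = -3636 - 202*m)
P(G, y) = 4 - (-3 + y^(3/2))²
P(-60, S(25, -13)) + w(-701) = (4 - (-3 + (-9)^(3/2))²) + (-3636 - 202*(-701)) = (4 - (-3 - 27*I)²) + (-3636 + 141602) = (4 - (-3 - 27*I)²) + 137966 = 137970 - (-3 - 27*I)²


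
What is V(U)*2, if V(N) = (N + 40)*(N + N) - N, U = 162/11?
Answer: 386532/121 ≈ 3194.5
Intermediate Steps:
U = 162/11 (U = 162*(1/11) = 162/11 ≈ 14.727)
V(N) = -N + 2*N*(40 + N) (V(N) = (40 + N)*(2*N) - N = 2*N*(40 + N) - N = -N + 2*N*(40 + N))
V(U)*2 = (162*(79 + 2*(162/11))/11)*2 = (162*(79 + 324/11)/11)*2 = ((162/11)*(1193/11))*2 = (193266/121)*2 = 386532/121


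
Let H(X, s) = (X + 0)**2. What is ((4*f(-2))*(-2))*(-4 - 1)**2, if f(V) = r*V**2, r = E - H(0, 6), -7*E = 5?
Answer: 4000/7 ≈ 571.43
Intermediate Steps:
H(X, s) = X**2
E = -5/7 (E = -1/7*5 = -5/7 ≈ -0.71429)
r = -5/7 (r = -5/7 - 1*0**2 = -5/7 - 1*0 = -5/7 + 0 = -5/7 ≈ -0.71429)
f(V) = -5*V**2/7
((4*f(-2))*(-2))*(-4 - 1)**2 = ((4*(-5/7*(-2)**2))*(-2))*(-4 - 1)**2 = ((4*(-5/7*4))*(-2))*(-5)**2 = ((4*(-20/7))*(-2))*25 = -80/7*(-2)*25 = (160/7)*25 = 4000/7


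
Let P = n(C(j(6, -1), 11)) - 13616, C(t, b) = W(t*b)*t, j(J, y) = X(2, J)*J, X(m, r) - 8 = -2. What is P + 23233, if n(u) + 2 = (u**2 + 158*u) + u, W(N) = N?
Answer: 205509855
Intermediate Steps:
X(m, r) = 6 (X(m, r) = 8 - 2 = 6)
j(J, y) = 6*J
C(t, b) = b*t**2 (C(t, b) = (t*b)*t = (b*t)*t = b*t**2)
n(u) = -2 + u**2 + 159*u (n(u) = -2 + ((u**2 + 158*u) + u) = -2 + (u**2 + 159*u) = -2 + u**2 + 159*u)
P = 205486622 (P = (-2 + (11*(6*6)**2)**2 + 159*(11*(6*6)**2)) - 13616 = (-2 + (11*36**2)**2 + 159*(11*36**2)) - 13616 = (-2 + (11*1296)**2 + 159*(11*1296)) - 13616 = (-2 + 14256**2 + 159*14256) - 13616 = (-2 + 203233536 + 2266704) - 13616 = 205500238 - 13616 = 205486622)
P + 23233 = 205486622 + 23233 = 205509855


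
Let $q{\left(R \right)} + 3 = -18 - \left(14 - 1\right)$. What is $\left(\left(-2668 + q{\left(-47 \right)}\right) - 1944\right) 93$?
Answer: $-432078$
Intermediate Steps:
$q{\left(R \right)} = -34$ ($q{\left(R \right)} = -3 - \left(32 - 1\right) = -3 - 31 = -34$)
$\left(\left(-2668 + q{\left(-47 \right)}\right) - 1944\right) 93 = \left(\left(-2668 - 34\right) - 1944\right) 93 = \left(-2702 - 1944\right) 93 = \left(-4646\right) 93 = -432078$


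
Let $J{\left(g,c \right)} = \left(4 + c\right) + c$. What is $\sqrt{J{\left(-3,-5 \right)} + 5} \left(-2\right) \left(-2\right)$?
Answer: $4 i \approx 4.0 i$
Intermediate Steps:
$J{\left(g,c \right)} = 4 + 2 c$
$\sqrt{J{\left(-3,-5 \right)} + 5} \left(-2\right) \left(-2\right) = \sqrt{\left(4 + 2 \left(-5\right)\right) + 5} \left(-2\right) \left(-2\right) = \sqrt{\left(4 - 10\right) + 5} \left(-2\right) \left(-2\right) = \sqrt{-6 + 5} \left(-2\right) \left(-2\right) = \sqrt{-1} \left(-2\right) \left(-2\right) = i \left(-2\right) \left(-2\right) = - 2 i \left(-2\right) = 4 i$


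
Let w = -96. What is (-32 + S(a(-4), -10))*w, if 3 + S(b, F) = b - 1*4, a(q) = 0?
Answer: 3744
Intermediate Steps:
S(b, F) = -7 + b (S(b, F) = -3 + (b - 1*4) = -3 + (b - 4) = -3 + (-4 + b) = -7 + b)
(-32 + S(a(-4), -10))*w = (-32 + (-7 + 0))*(-96) = (-32 - 7)*(-96) = -39*(-96) = 3744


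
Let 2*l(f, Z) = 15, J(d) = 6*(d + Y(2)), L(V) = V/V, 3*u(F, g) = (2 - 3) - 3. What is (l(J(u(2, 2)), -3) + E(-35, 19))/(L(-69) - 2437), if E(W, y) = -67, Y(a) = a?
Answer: 17/696 ≈ 0.024425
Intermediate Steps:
u(F, g) = -4/3 (u(F, g) = ((2 - 3) - 3)/3 = (-1 - 3)/3 = (⅓)*(-4) = -4/3)
L(V) = 1
J(d) = 12 + 6*d (J(d) = 6*(d + 2) = 6*(2 + d) = 12 + 6*d)
l(f, Z) = 15/2 (l(f, Z) = (½)*15 = 15/2)
(l(J(u(2, 2)), -3) + E(-35, 19))/(L(-69) - 2437) = (15/2 - 67)/(1 - 2437) = -119/2/(-2436) = -119/2*(-1/2436) = 17/696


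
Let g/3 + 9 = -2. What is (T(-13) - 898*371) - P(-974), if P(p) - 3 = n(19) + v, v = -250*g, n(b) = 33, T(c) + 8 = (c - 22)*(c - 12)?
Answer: -340577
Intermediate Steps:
g = -33 (g = -27 + 3*(-2) = -27 - 6 = -33)
T(c) = -8 + (-22 + c)*(-12 + c) (T(c) = -8 + (c - 22)*(c - 12) = -8 + (-22 + c)*(-12 + c))
v = 8250 (v = -250*(-33) = 8250)
P(p) = 8286 (P(p) = 3 + (33 + 8250) = 3 + 8283 = 8286)
(T(-13) - 898*371) - P(-974) = ((256 + (-13)**2 - 34*(-13)) - 898*371) - 1*8286 = ((256 + 169 + 442) - 333158) - 8286 = (867 - 333158) - 8286 = -332291 - 8286 = -340577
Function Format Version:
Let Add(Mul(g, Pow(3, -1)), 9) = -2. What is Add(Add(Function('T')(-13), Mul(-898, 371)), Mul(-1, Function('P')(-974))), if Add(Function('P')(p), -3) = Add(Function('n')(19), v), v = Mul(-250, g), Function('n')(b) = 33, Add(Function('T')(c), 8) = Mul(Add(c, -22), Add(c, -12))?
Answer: -340577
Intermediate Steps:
g = -33 (g = Add(-27, Mul(3, -2)) = Add(-27, -6) = -33)
Function('T')(c) = Add(-8, Mul(Add(-22, c), Add(-12, c))) (Function('T')(c) = Add(-8, Mul(Add(c, -22), Add(c, -12))) = Add(-8, Mul(Add(-22, c), Add(-12, c))))
v = 8250 (v = Mul(-250, -33) = 8250)
Function('P')(p) = 8286 (Function('P')(p) = Add(3, Add(33, 8250)) = Add(3, 8283) = 8286)
Add(Add(Function('T')(-13), Mul(-898, 371)), Mul(-1, Function('P')(-974))) = Add(Add(Add(256, Pow(-13, 2), Mul(-34, -13)), Mul(-898, 371)), Mul(-1, 8286)) = Add(Add(Add(256, 169, 442), -333158), -8286) = Add(Add(867, -333158), -8286) = Add(-332291, -8286) = -340577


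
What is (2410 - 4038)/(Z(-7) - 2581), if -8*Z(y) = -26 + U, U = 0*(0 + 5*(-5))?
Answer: 6512/10311 ≈ 0.63156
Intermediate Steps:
U = 0 (U = 0*(0 - 25) = 0*(-25) = 0)
Z(y) = 13/4 (Z(y) = -(-26 + 0)/8 = -⅛*(-26) = 13/4)
(2410 - 4038)/(Z(-7) - 2581) = (2410 - 4038)/(13/4 - 2581) = -1628/(-10311/4) = -1628*(-4/10311) = 6512/10311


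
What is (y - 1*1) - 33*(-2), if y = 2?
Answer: 67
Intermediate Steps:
(y - 1*1) - 33*(-2) = (2 - 1*1) - 33*(-2) = (2 - 1) + 66 = 1 + 66 = 67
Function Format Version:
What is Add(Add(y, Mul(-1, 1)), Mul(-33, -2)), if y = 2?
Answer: 67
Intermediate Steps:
Add(Add(y, Mul(-1, 1)), Mul(-33, -2)) = Add(Add(2, Mul(-1, 1)), Mul(-33, -2)) = Add(Add(2, -1), 66) = Add(1, 66) = 67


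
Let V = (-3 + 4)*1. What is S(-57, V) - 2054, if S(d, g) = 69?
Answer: -1985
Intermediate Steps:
V = 1 (V = 1*1 = 1)
S(-57, V) - 2054 = 69 - 2054 = -1985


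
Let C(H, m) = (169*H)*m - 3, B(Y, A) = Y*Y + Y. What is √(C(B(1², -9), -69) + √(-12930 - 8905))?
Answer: √(-23325 + I*√21835) ≈ 0.4838 + 152.73*I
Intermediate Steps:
B(Y, A) = Y + Y² (B(Y, A) = Y² + Y = Y + Y²)
C(H, m) = -3 + 169*H*m (C(H, m) = 169*H*m - 3 = -3 + 169*H*m)
√(C(B(1², -9), -69) + √(-12930 - 8905)) = √((-3 + 169*(1²*(1 + 1²))*(-69)) + √(-12930 - 8905)) = √((-3 + 169*(1*(1 + 1))*(-69)) + √(-21835)) = √((-3 + 169*(1*2)*(-69)) + I*√21835) = √((-3 + 169*2*(-69)) + I*√21835) = √((-3 - 23322) + I*√21835) = √(-23325 + I*√21835)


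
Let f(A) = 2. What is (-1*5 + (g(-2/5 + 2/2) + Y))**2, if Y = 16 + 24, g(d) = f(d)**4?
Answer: 2601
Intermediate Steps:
g(d) = 16 (g(d) = 2**4 = 16)
Y = 40
(-1*5 + (g(-2/5 + 2/2) + Y))**2 = (-1*5 + (16 + 40))**2 = (-5 + 56)**2 = 51**2 = 2601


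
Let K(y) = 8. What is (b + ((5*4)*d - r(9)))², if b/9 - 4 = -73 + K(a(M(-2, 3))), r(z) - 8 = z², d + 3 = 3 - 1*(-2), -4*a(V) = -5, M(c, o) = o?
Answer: 357604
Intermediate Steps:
a(V) = 5/4 (a(V) = -¼*(-5) = 5/4)
d = 2 (d = -3 + (3 - 1*(-2)) = -3 + (3 + 2) = -3 + 5 = 2)
r(z) = 8 + z²
b = -549 (b = 36 + 9*(-73 + 8) = 36 + 9*(-65) = 36 - 585 = -549)
(b + ((5*4)*d - r(9)))² = (-549 + ((5*4)*2 - (8 + 9²)))² = (-549 + (20*2 - (8 + 81)))² = (-549 + (40 - 1*89))² = (-549 + (40 - 89))² = (-549 - 49)² = (-598)² = 357604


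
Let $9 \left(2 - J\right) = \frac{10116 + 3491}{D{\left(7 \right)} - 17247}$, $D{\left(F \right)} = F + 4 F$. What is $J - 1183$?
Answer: $- \frac{182932741}{154908} \approx -1180.9$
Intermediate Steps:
$D{\left(F \right)} = 5 F$
$J = \frac{323423}{154908}$ ($J = 2 - \frac{\left(10116 + 3491\right) \frac{1}{5 \cdot 7 - 17247}}{9} = 2 - \frac{13607 \frac{1}{35 - 17247}}{9} = 2 - \frac{13607 \frac{1}{-17212}}{9} = 2 - \frac{13607 \left(- \frac{1}{17212}\right)}{9} = 2 - - \frac{13607}{154908} = 2 + \frac{13607}{154908} = \frac{323423}{154908} \approx 2.0878$)
$J - 1183 = \frac{323423}{154908} - 1183 = - \frac{182932741}{154908}$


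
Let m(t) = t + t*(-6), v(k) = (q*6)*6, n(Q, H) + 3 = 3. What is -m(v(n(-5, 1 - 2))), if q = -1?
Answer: -180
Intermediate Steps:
n(Q, H) = 0 (n(Q, H) = -3 + 3 = 0)
v(k) = -36 (v(k) = -1*6*6 = -6*6 = -36)
m(t) = -5*t (m(t) = t - 6*t = -5*t)
-m(v(n(-5, 1 - 2))) = -(-5)*(-36) = -1*180 = -180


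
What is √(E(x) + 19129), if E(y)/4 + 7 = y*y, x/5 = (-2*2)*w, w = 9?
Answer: √148701 ≈ 385.62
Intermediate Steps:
x = -180 (x = 5*(-2*2*9) = 5*(-4*9) = 5*(-36) = -180)
E(y) = -28 + 4*y² (E(y) = -28 + 4*(y*y) = -28 + 4*y²)
√(E(x) + 19129) = √((-28 + 4*(-180)²) + 19129) = √((-28 + 4*32400) + 19129) = √((-28 + 129600) + 19129) = √(129572 + 19129) = √148701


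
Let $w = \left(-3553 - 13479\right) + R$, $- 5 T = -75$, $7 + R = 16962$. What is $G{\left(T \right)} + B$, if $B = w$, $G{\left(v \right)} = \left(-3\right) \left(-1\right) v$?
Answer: $-32$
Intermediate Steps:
$R = 16955$ ($R = -7 + 16962 = 16955$)
$T = 15$ ($T = \left(- \frac{1}{5}\right) \left(-75\right) = 15$)
$w = -77$ ($w = \left(-3553 - 13479\right) + 16955 = -17032 + 16955 = -77$)
$G{\left(v \right)} = 3 v$
$B = -77$
$G{\left(T \right)} + B = 3 \cdot 15 - 77 = 45 - 77 = -32$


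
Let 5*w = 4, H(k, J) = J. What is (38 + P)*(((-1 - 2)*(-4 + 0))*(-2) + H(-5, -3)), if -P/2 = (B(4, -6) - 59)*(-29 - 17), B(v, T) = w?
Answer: 717714/5 ≈ 1.4354e+5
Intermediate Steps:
w = ⅘ (w = (⅕)*4 = ⅘ ≈ 0.80000)
B(v, T) = ⅘
P = -26772/5 (P = -2*(⅘ - 59)*(-29 - 17) = -(-582)*(-46)/5 = -2*13386/5 = -26772/5 ≈ -5354.4)
(38 + P)*(((-1 - 2)*(-4 + 0))*(-2) + H(-5, -3)) = (38 - 26772/5)*(((-1 - 2)*(-4 + 0))*(-2) - 3) = -26582*(-3*(-4)*(-2) - 3)/5 = -26582*(12*(-2) - 3)/5 = -26582*(-24 - 3)/5 = -26582/5*(-27) = 717714/5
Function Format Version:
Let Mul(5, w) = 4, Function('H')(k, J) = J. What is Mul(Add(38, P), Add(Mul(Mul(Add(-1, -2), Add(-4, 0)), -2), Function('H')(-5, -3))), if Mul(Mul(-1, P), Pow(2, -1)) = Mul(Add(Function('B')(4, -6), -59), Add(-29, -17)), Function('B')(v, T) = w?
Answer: Rational(717714, 5) ≈ 1.4354e+5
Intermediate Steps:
w = Rational(4, 5) (w = Mul(Rational(1, 5), 4) = Rational(4, 5) ≈ 0.80000)
Function('B')(v, T) = Rational(4, 5)
P = Rational(-26772, 5) (P = Mul(-2, Mul(Add(Rational(4, 5), -59), Add(-29, -17))) = Mul(-2, Mul(Rational(-291, 5), -46)) = Mul(-2, Rational(13386, 5)) = Rational(-26772, 5) ≈ -5354.4)
Mul(Add(38, P), Add(Mul(Mul(Add(-1, -2), Add(-4, 0)), -2), Function('H')(-5, -3))) = Mul(Add(38, Rational(-26772, 5)), Add(Mul(Mul(Add(-1, -2), Add(-4, 0)), -2), -3)) = Mul(Rational(-26582, 5), Add(Mul(Mul(-3, -4), -2), -3)) = Mul(Rational(-26582, 5), Add(Mul(12, -2), -3)) = Mul(Rational(-26582, 5), Add(-24, -3)) = Mul(Rational(-26582, 5), -27) = Rational(717714, 5)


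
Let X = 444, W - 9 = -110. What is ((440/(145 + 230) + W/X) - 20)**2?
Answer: 44732673001/123210000 ≈ 363.06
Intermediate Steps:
W = -101 (W = 9 - 110 = -101)
((440/(145 + 230) + W/X) - 20)**2 = ((440/(145 + 230) - 101/444) - 20)**2 = ((440/375 - 101*1/444) - 20)**2 = ((440*(1/375) - 101/444) - 20)**2 = ((88/75 - 101/444) - 20)**2 = (10499/11100 - 20)**2 = (-211501/11100)**2 = 44732673001/123210000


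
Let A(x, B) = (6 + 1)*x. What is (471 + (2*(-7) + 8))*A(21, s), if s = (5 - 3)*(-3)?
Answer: 68355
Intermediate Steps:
s = -6 (s = 2*(-3) = -6)
A(x, B) = 7*x
(471 + (2*(-7) + 8))*A(21, s) = (471 + (2*(-7) + 8))*(7*21) = (471 + (-14 + 8))*147 = (471 - 6)*147 = 465*147 = 68355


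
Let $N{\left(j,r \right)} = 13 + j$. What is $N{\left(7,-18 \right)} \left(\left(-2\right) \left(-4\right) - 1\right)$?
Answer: $140$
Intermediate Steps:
$N{\left(7,-18 \right)} \left(\left(-2\right) \left(-4\right) - 1\right) = \left(13 + 7\right) \left(\left(-2\right) \left(-4\right) - 1\right) = 20 \left(8 - 1\right) = 20 \cdot 7 = 140$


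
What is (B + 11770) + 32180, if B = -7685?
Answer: 36265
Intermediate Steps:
(B + 11770) + 32180 = (-7685 + 11770) + 32180 = 4085 + 32180 = 36265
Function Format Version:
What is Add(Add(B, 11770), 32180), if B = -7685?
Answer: 36265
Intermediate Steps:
Add(Add(B, 11770), 32180) = Add(Add(-7685, 11770), 32180) = Add(4085, 32180) = 36265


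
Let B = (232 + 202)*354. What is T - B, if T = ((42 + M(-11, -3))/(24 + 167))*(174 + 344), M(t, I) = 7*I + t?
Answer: -29339296/191 ≈ -1.5361e+5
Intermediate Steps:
M(t, I) = t + 7*I
B = 153636 (B = 434*354 = 153636)
T = 5180/191 (T = ((42 + (-11 + 7*(-3)))/(24 + 167))*(174 + 344) = ((42 + (-11 - 21))/191)*518 = ((42 - 32)*(1/191))*518 = (10*(1/191))*518 = (10/191)*518 = 5180/191 ≈ 27.120)
T - B = 5180/191 - 1*153636 = 5180/191 - 153636 = -29339296/191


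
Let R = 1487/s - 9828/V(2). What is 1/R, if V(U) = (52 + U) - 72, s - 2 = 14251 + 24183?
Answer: 38436/20987543 ≈ 0.0018314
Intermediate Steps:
s = 38436 (s = 2 + (14251 + 24183) = 2 + 38434 = 38436)
V(U) = -20 + U
R = 20987543/38436 (R = 1487/38436 - 9828/(-20 + 2) = 1487*(1/38436) - 9828/(-18) = 1487/38436 - 9828*(-1/18) = 1487/38436 + 546 = 20987543/38436 ≈ 546.04)
1/R = 1/(20987543/38436) = 38436/20987543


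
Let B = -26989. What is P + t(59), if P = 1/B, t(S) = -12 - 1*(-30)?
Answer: 485801/26989 ≈ 18.000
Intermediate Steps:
t(S) = 18 (t(S) = -12 + 30 = 18)
P = -1/26989 (P = 1/(-26989) = -1/26989 ≈ -3.7052e-5)
P + t(59) = -1/26989 + 18 = 485801/26989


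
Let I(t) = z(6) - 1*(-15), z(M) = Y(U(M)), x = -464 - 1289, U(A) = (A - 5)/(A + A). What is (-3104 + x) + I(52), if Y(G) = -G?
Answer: -58105/12 ≈ -4842.1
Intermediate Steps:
U(A) = (-5 + A)/(2*A) (U(A) = (-5 + A)/((2*A)) = (-5 + A)*(1/(2*A)) = (-5 + A)/(2*A))
x = -1753
z(M) = -(-5 + M)/(2*M)
I(t) = 179/12 (I(t) = (1/2)*(5 - 1*6)/6 - 1*(-15) = (1/2)*(1/6)*(5 - 6) + 15 = (1/2)*(1/6)*(-1) + 15 = -1/12 + 15 = 179/12)
(-3104 + x) + I(52) = (-3104 - 1753) + 179/12 = -4857 + 179/12 = -58105/12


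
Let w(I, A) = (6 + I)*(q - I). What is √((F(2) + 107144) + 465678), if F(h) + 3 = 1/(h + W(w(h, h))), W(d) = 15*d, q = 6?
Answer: √133079601838/482 ≈ 756.85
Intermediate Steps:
w(I, A) = (6 + I)*(6 - I)
F(h) = -3 + 1/(540 + h - 15*h²) (F(h) = -3 + 1/(h + 15*(36 - h²)) = -3 + 1/(h + (540 - 15*h²)) = -3 + 1/(540 + h - 15*h²))
√((F(2) + 107144) + 465678) = √(((1619 - 45*2² + 3*2)/(-540 - 1*2 + 15*2²) + 107144) + 465678) = √(((1619 - 45*4 + 6)/(-540 - 2 + 15*4) + 107144) + 465678) = √(((1619 - 180 + 6)/(-540 - 2 + 60) + 107144) + 465678) = √((1445/(-482) + 107144) + 465678) = √((-1/482*1445 + 107144) + 465678) = √((-1445/482 + 107144) + 465678) = √(51641963/482 + 465678) = √(276098759/482) = √133079601838/482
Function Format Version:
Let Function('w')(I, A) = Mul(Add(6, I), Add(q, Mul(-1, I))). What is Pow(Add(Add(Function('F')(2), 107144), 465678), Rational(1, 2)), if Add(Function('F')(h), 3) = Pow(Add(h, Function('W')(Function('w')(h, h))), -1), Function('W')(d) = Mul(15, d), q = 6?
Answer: Mul(Rational(1, 482), Pow(133079601838, Rational(1, 2))) ≈ 756.85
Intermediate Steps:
Function('w')(I, A) = Mul(Add(6, I), Add(6, Mul(-1, I)))
Function('F')(h) = Add(-3, Pow(Add(540, h, Mul(-15, Pow(h, 2))), -1)) (Function('F')(h) = Add(-3, Pow(Add(h, Mul(15, Add(36, Mul(-1, Pow(h, 2))))), -1)) = Add(-3, Pow(Add(h, Add(540, Mul(-15, Pow(h, 2)))), -1)) = Add(-3, Pow(Add(540, h, Mul(-15, Pow(h, 2))), -1)))
Pow(Add(Add(Function('F')(2), 107144), 465678), Rational(1, 2)) = Pow(Add(Add(Mul(Pow(Add(-540, Mul(-1, 2), Mul(15, Pow(2, 2))), -1), Add(1619, Mul(-45, Pow(2, 2)), Mul(3, 2))), 107144), 465678), Rational(1, 2)) = Pow(Add(Add(Mul(Pow(Add(-540, -2, Mul(15, 4)), -1), Add(1619, Mul(-45, 4), 6)), 107144), 465678), Rational(1, 2)) = Pow(Add(Add(Mul(Pow(Add(-540, -2, 60), -1), Add(1619, -180, 6)), 107144), 465678), Rational(1, 2)) = Pow(Add(Add(Mul(Pow(-482, -1), 1445), 107144), 465678), Rational(1, 2)) = Pow(Add(Add(Mul(Rational(-1, 482), 1445), 107144), 465678), Rational(1, 2)) = Pow(Add(Add(Rational(-1445, 482), 107144), 465678), Rational(1, 2)) = Pow(Add(Rational(51641963, 482), 465678), Rational(1, 2)) = Pow(Rational(276098759, 482), Rational(1, 2)) = Mul(Rational(1, 482), Pow(133079601838, Rational(1, 2)))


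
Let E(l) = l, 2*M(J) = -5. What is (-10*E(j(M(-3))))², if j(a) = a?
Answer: 625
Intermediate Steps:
M(J) = -5/2 (M(J) = (½)*(-5) = -5/2)
(-10*E(j(M(-3))))² = (-10*(-5/2))² = 25² = 625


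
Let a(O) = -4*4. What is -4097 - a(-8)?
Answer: -4081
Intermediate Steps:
a(O) = -16
-4097 - a(-8) = -4097 - 1*(-16) = -4097 + 16 = -4081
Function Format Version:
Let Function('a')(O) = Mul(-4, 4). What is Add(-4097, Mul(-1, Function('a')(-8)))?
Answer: -4081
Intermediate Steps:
Function('a')(O) = -16
Add(-4097, Mul(-1, Function('a')(-8))) = Add(-4097, Mul(-1, -16)) = Add(-4097, 16) = -4081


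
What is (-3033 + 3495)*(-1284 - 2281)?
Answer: -1647030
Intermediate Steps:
(-3033 + 3495)*(-1284 - 2281) = 462*(-3565) = -1647030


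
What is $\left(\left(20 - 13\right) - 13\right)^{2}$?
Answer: $36$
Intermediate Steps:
$\left(\left(20 - 13\right) - 13\right)^{2} = \left(7 - 13\right)^{2} = \left(-6\right)^{2} = 36$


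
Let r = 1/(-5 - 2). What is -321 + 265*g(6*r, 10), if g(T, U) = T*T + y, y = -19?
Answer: -252904/49 ≈ -5161.3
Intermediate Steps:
r = -1/7 (r = 1/(-7) = -1/7 ≈ -0.14286)
g(T, U) = -19 + T**2 (g(T, U) = T*T - 19 = T**2 - 19 = -19 + T**2)
-321 + 265*g(6*r, 10) = -321 + 265*(-19 + (6*(-1/7))**2) = -321 + 265*(-19 + (-6/7)**2) = -321 + 265*(-19 + 36/49) = -321 + 265*(-895/49) = -321 - 237175/49 = -252904/49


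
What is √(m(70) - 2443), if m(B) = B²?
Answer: 3*√273 ≈ 49.568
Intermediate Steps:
√(m(70) - 2443) = √(70² - 2443) = √(4900 - 2443) = √2457 = 3*√273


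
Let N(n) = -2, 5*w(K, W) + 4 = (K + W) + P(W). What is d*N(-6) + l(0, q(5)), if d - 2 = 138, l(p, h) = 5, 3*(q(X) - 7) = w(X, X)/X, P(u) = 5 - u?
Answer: -275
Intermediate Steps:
w(K, W) = 1/5 + K/5 (w(K, W) = -4/5 + ((K + W) + (5 - W))/5 = -4/5 + (5 + K)/5 = -4/5 + (1 + K/5) = 1/5 + K/5)
q(X) = 7 + (1/5 + X/5)/(3*X) (q(X) = 7 + ((1/5 + X/5)/X)/3 = 7 + (1/5 + X/5)/(3*X))
d = 140 (d = 2 + 138 = 140)
d*N(-6) + l(0, q(5)) = 140*(-2) + 5 = -280 + 5 = -275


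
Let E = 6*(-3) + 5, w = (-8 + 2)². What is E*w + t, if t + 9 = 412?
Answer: -65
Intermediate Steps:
t = 403 (t = -9 + 412 = 403)
w = 36 (w = (-6)² = 36)
E = -13 (E = -18 + 5 = -13)
E*w + t = -13*36 + 403 = -468 + 403 = -65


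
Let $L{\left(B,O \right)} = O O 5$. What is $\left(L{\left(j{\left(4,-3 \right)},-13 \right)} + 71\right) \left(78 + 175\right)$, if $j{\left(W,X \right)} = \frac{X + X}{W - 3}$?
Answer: $231748$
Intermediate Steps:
$j{\left(W,X \right)} = \frac{2 X}{-3 + W}$
$L{\left(B,O \right)} = 5 O^{2}$ ($L{\left(B,O \right)} = O^{2} \cdot 5 = 5 O^{2}$)
$\left(L{\left(j{\left(4,-3 \right)},-13 \right)} + 71\right) \left(78 + 175\right) = \left(5 \left(-13\right)^{2} + 71\right) \left(78 + 175\right) = \left(5 \cdot 169 + 71\right) 253 = \left(845 + 71\right) 253 = 916 \cdot 253 = 231748$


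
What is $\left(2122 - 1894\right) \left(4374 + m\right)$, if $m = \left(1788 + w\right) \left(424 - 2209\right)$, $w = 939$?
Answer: $-1108837188$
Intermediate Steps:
$m = -4867695$ ($m = \left(1788 + 939\right) \left(424 - 2209\right) = 2727 \left(-1785\right) = -4867695$)
$\left(2122 - 1894\right) \left(4374 + m\right) = \left(2122 - 1894\right) \left(4374 - 4867695\right) = 228 \left(-4863321\right) = -1108837188$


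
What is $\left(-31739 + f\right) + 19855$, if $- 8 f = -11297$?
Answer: $- \frac{83775}{8} \approx -10472.0$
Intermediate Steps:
$f = \frac{11297}{8}$ ($f = \left(- \frac{1}{8}\right) \left(-11297\right) = \frac{11297}{8} \approx 1412.1$)
$\left(-31739 + f\right) + 19855 = \left(-31739 + \frac{11297}{8}\right) + 19855 = - \frac{242615}{8} + 19855 = - \frac{83775}{8}$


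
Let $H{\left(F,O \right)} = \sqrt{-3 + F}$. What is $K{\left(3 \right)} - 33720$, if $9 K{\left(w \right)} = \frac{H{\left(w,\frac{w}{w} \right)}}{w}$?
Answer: $-33720$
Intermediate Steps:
$K{\left(w \right)} = \frac{\sqrt{-3 + w}}{9 w}$ ($K{\left(w \right)} = \frac{\sqrt{-3 + w} \frac{1}{w}}{9} = \frac{\frac{1}{w} \sqrt{-3 + w}}{9} = \frac{\sqrt{-3 + w}}{9 w}$)
$K{\left(3 \right)} - 33720 = \frac{\sqrt{-3 + 3}}{9 \cdot 3} - 33720 = \frac{1}{9} \cdot \frac{1}{3} \sqrt{0} - 33720 = \frac{1}{9} \cdot \frac{1}{3} \cdot 0 - 33720 = 0 - 33720 = -33720$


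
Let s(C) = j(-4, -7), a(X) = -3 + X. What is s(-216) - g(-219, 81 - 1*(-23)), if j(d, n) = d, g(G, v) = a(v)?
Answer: -105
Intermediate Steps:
g(G, v) = -3 + v
s(C) = -4
s(-216) - g(-219, 81 - 1*(-23)) = -4 - (-3 + (81 - 1*(-23))) = -4 - (-3 + (81 + 23)) = -4 - (-3 + 104) = -4 - 1*101 = -4 - 101 = -105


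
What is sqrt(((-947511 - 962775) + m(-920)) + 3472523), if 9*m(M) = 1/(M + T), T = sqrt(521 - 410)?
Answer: sqrt(12935322359 - 14060133*sqrt(111))/(3*sqrt(920 - sqrt(111))) ≈ 1249.9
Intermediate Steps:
T = sqrt(111) ≈ 10.536
m(M) = 1/(9*(M + sqrt(111)))
sqrt(((-947511 - 962775) + m(-920)) + 3472523) = sqrt(((-947511 - 962775) + 1/(9*(-920 + sqrt(111)))) + 3472523) = sqrt((-1910286 + 1/(9*(-920 + sqrt(111)))) + 3472523) = sqrt(1562237 + 1/(9*(-920 + sqrt(111))))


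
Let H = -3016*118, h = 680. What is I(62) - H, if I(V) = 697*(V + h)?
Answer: 873062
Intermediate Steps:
I(V) = 473960 + 697*V (I(V) = 697*(V + 680) = 697*(680 + V) = 473960 + 697*V)
H = -355888
I(62) - H = (473960 + 697*62) - 1*(-355888) = (473960 + 43214) + 355888 = 517174 + 355888 = 873062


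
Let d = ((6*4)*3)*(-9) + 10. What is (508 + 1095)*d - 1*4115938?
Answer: -5138652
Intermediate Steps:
d = -638 (d = (24*3)*(-9) + 10 = 72*(-9) + 10 = -648 + 10 = -638)
(508 + 1095)*d - 1*4115938 = (508 + 1095)*(-638) - 1*4115938 = 1603*(-638) - 4115938 = -1022714 - 4115938 = -5138652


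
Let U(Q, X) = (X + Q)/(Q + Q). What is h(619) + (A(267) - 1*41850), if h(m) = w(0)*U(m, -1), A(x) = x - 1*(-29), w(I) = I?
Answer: -41554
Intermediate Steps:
A(x) = 29 + x (A(x) = x + 29 = 29 + x)
U(Q, X) = (Q + X)/(2*Q) (U(Q, X) = (Q + X)/((2*Q)) = (Q + X)*(1/(2*Q)) = (Q + X)/(2*Q))
h(m) = 0 (h(m) = 0*((m - 1)/(2*m)) = 0*((-1 + m)/(2*m)) = 0)
h(619) + (A(267) - 1*41850) = 0 + ((29 + 267) - 1*41850) = 0 + (296 - 41850) = 0 - 41554 = -41554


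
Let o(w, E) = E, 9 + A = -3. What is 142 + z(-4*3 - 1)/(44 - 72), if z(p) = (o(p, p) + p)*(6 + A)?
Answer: 955/7 ≈ 136.43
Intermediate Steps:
A = -12 (A = -9 - 3 = -12)
z(p) = -12*p (z(p) = (p + p)*(6 - 12) = (2*p)*(-6) = -12*p)
142 + z(-4*3 - 1)/(44 - 72) = 142 + (-12*(-4*3 - 1))/(44 - 72) = 142 - 12*(-12 - 1)/(-28) = 142 - 12*(-13)*(-1/28) = 142 + 156*(-1/28) = 142 - 39/7 = 955/7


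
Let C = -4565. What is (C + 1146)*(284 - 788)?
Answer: 1723176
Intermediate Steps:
(C + 1146)*(284 - 788) = (-4565 + 1146)*(284 - 788) = -3419*(-504) = 1723176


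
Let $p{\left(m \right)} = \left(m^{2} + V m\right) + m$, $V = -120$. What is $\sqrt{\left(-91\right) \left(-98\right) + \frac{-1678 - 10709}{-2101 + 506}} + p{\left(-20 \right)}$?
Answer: $2780 + \frac{\sqrt{22707372215}}{1595} \approx 2874.5$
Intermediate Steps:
$p{\left(m \right)} = m^{2} - 119 m$ ($p{\left(m \right)} = \left(m^{2} - 120 m\right) + m = m^{2} - 119 m$)
$\sqrt{\left(-91\right) \left(-98\right) + \frac{-1678 - 10709}{-2101 + 506}} + p{\left(-20 \right)} = \sqrt{\left(-91\right) \left(-98\right) + \frac{-1678 - 10709}{-2101 + 506}} - 20 \left(-119 - 20\right) = \sqrt{8918 - \frac{12387}{-1595}} - -2780 = \sqrt{8918 - - \frac{12387}{1595}} + 2780 = \sqrt{8918 + \frac{12387}{1595}} + 2780 = \sqrt{\frac{14236597}{1595}} + 2780 = \frac{\sqrt{22707372215}}{1595} + 2780 = 2780 + \frac{\sqrt{22707372215}}{1595}$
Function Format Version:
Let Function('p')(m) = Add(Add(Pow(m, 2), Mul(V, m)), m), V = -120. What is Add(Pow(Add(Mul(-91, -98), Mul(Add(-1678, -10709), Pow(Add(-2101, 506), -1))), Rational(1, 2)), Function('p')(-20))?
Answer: Add(2780, Mul(Rational(1, 1595), Pow(22707372215, Rational(1, 2)))) ≈ 2874.5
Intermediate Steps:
Function('p')(m) = Add(Pow(m, 2), Mul(-119, m)) (Function('p')(m) = Add(Add(Pow(m, 2), Mul(-120, m)), m) = Add(Pow(m, 2), Mul(-119, m)))
Add(Pow(Add(Mul(-91, -98), Mul(Add(-1678, -10709), Pow(Add(-2101, 506), -1))), Rational(1, 2)), Function('p')(-20)) = Add(Pow(Add(Mul(-91, -98), Mul(Add(-1678, -10709), Pow(Add(-2101, 506), -1))), Rational(1, 2)), Mul(-20, Add(-119, -20))) = Add(Pow(Add(8918, Mul(-12387, Pow(-1595, -1))), Rational(1, 2)), Mul(-20, -139)) = Add(Pow(Add(8918, Mul(-12387, Rational(-1, 1595))), Rational(1, 2)), 2780) = Add(Pow(Add(8918, Rational(12387, 1595)), Rational(1, 2)), 2780) = Add(Pow(Rational(14236597, 1595), Rational(1, 2)), 2780) = Add(Mul(Rational(1, 1595), Pow(22707372215, Rational(1, 2))), 2780) = Add(2780, Mul(Rational(1, 1595), Pow(22707372215, Rational(1, 2))))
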